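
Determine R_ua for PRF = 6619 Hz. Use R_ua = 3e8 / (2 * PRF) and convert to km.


R_ua = 3e8 / (2 * 6619) = 22662.0 m = 22.7 km

22.7 km


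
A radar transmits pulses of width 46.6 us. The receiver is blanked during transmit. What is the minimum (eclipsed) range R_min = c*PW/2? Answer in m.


R_min = 3e8 * 46.6e-6 / 2 = 6990.0 m

6990.0 m


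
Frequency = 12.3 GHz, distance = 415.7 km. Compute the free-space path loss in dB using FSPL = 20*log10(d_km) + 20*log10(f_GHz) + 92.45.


20*log10(415.7) = 52.38
20*log10(12.3) = 21.8
FSPL = 166.6 dB

166.6 dB


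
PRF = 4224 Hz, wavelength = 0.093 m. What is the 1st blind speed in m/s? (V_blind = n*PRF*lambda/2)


V_blind = 1 * 4224 * 0.093 / 2 = 196.4 m/s

196.4 m/s


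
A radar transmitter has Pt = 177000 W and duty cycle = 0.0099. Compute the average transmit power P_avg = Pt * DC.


P_avg = 177000 * 0.0099 = 1752.3 W

1752.3 W


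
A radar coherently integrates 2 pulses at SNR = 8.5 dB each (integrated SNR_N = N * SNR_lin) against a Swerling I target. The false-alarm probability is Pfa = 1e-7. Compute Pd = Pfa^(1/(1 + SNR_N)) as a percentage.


SNR_lin = 10^(8.5/10) = 7.07946
SNR_N = 2 * 7.07946 = 14.15892
1/(1 + SNR_N) = 1/15.15892 = 0.0659678
Pd = (1e-7)^0.0659678 = 0.34532
Pd = 34.5%

34.5%


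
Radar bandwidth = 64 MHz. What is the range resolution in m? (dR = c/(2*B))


dR = 3e8 / (2 * 64000000.0) = 2.34 m

2.34 m


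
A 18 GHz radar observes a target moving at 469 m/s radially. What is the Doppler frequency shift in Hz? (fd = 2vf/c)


fd = 2 * 469 * 18000000000.0 / 3e8 = 56280.0 Hz

56280.0 Hz


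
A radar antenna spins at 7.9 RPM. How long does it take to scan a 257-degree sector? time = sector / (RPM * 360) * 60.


t = 257 / (7.9 * 360) * 60 = 5.42 s

5.42 s


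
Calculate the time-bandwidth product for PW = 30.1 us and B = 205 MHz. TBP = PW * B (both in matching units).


TBP = 30.1 * 205 = 6170.5

6170.5


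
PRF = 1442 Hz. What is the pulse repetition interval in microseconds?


PRI = 1/1442 = 0.0006934813 s = 693.5 us

693.5 us


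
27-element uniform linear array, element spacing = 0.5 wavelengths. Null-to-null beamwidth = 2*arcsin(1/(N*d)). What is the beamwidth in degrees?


1/(N*d) = 1/(27*0.5) = 0.074074
BW = 2*arcsin(0.074074) = 8.5 degrees

8.5 degrees


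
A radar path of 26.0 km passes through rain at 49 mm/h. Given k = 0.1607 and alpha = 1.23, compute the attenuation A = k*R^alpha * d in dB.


gamma = 0.1607 * 49^1.23 = 19.273343 dB/km
A = 19.273343 * 26.0 = 501.11 dB

501.11 dB


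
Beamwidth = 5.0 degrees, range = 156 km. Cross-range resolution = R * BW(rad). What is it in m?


BW_rad = 0.087266463
CR = 156000 * 0.087266463 = 13613.6 m

13613.6 m


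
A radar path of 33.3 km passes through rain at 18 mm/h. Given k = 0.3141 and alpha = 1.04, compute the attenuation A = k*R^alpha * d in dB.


gamma = 0.3141 * 18^1.04 = 6.346749 dB/km
A = 6.346749 * 33.3 = 211.35 dB

211.35 dB


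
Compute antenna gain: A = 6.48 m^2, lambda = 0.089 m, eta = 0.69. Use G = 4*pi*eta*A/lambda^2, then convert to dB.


G_linear = 4*pi*0.69*6.48/0.089^2 = 7093.39
G_dB = 10*log10(7093.39) = 38.5 dB

38.5 dB


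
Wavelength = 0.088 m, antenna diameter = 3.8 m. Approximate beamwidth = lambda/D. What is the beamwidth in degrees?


BW_rad = 0.088 / 3.8 = 0.023158
BW_deg = 1.33 degrees

1.33 degrees


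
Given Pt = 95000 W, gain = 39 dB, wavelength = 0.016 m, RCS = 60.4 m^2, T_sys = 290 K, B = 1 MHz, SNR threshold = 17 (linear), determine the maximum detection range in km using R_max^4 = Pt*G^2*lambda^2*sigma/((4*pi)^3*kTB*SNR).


G_lin = 10^(39/10) = 7943.282347
R^4 = 95000 * 7943.282347^2 * 0.016^2 * 60.4 / ((4*pi)^3 * 1.38e-23 * 290 * 1000000.0 * 17)
R^4 = 6.86507e20 m^4
R_max = (6.86507e20)^(1/4) = 161868.1 m = 161.9 km

161.9 km


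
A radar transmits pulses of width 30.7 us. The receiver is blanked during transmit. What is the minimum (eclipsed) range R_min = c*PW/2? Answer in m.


R_min = 3e8 * 30.7e-6 / 2 = 4605.0 m

4605.0 m


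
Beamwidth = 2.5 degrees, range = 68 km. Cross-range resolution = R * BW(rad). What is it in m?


BW_rad = 0.043633231
CR = 68000 * 0.043633231 = 2967.1 m

2967.1 m


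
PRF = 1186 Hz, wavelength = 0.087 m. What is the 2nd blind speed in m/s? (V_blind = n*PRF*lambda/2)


V_blind = 2 * 1186 * 0.087 / 2 = 103.2 m/s

103.2 m/s


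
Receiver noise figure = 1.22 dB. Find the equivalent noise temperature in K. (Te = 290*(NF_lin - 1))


NF_lin = 10^(1.22/10) = 1.324342
Te = 290 * (1.324342 - 1) = 94.1 K

94.1 K


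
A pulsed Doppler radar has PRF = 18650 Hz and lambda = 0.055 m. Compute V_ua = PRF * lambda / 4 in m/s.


V_ua = 18650 * 0.055 / 4 = 256.4 m/s

256.4 m/s


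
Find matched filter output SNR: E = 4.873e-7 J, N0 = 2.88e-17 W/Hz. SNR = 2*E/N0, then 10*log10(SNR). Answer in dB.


SNR_lin = 2 * 4.873e-7 / 2.88e-17 = 3.384e10
SNR_dB = 10*log10(3.384e10) = 105.3 dB

105.3 dB


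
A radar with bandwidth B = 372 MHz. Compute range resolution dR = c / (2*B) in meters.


dR = 3e8 / (2 * 372000000.0) = 0.4 m

0.4 m


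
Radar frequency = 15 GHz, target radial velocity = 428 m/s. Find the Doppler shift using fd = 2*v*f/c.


fd = 2 * 428 * 15000000000.0 / 3e8 = 42800.0 Hz

42800.0 Hz


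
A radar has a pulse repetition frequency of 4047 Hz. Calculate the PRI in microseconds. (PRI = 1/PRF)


PRI = 1/4047 = 0.0002470966 s = 247.1 us

247.1 us


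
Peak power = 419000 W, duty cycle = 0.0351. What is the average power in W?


P_avg = 419000 * 0.0351 = 14706.9 W

14706.9 W


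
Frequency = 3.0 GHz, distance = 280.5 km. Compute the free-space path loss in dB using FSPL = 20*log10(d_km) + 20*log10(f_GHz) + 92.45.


20*log10(280.5) = 48.96
20*log10(3.0) = 9.54
FSPL = 151.0 dB

151.0 dB


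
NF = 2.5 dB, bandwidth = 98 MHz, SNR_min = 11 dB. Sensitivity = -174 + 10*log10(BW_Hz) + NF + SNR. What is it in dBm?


10*log10(98000000.0) = 79.91
S = -174 + 79.91 + 2.5 + 11 = -80.6 dBm

-80.6 dBm


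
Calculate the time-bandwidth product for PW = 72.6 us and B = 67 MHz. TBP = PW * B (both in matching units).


TBP = 72.6 * 67 = 4864.2

4864.2


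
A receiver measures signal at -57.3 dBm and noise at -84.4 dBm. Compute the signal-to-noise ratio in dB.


SNR = -57.3 - (-84.4) = 27.1 dB

27.1 dB


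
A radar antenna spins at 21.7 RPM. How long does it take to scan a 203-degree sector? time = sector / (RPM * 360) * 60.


t = 203 / (21.7 * 360) * 60 = 1.56 s

1.56 s


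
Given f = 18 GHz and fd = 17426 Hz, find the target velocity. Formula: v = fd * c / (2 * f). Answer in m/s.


v = 17426 * 3e8 / (2 * 18000000000.0) = 145.2 m/s

145.2 m/s


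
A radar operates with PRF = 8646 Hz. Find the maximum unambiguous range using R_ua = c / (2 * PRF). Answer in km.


R_ua = 3e8 / (2 * 8646) = 17349.1 m = 17.3 km

17.3 km


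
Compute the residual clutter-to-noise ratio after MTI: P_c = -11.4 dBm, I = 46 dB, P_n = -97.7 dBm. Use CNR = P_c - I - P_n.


CNR = -11.4 - 46 - (-97.7) = 40.3 dB

40.3 dB


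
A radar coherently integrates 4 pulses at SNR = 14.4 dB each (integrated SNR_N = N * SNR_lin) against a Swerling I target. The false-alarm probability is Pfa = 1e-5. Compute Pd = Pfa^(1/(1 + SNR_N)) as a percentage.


SNR_lin = 10^(14.4/10) = 27.54229
SNR_N = 4 * 27.54229 = 110.16916
1/(1 + SNR_N) = 1/111.16916 = 0.0089953
Pd = (1e-5)^0.0089953 = 0.90162
Pd = 90.2%

90.2%


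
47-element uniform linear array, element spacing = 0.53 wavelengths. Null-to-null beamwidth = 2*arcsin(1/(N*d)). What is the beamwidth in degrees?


1/(N*d) = 1/(47*0.53) = 0.040145
BW = 2*arcsin(0.040145) = 4.6 degrees

4.6 degrees


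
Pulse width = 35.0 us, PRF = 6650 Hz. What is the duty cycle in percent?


DC = 35.0e-6 * 6650 * 100 = 23.28%

23.28%


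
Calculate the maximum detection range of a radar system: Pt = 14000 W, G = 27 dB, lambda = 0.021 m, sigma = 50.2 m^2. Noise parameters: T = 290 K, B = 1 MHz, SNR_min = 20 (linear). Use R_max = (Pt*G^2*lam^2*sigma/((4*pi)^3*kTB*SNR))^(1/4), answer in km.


G_lin = 10^(27/10) = 501.187234
R^4 = 14000 * 501.187234^2 * 0.021^2 * 50.2 / ((4*pi)^3 * 1.38e-23 * 290 * 1000000.0 * 20)
R^4 = 4.90155e17 m^4
R_max = (4.90155e17)^(1/4) = 26459.6 m = 26.5 km

26.5 km


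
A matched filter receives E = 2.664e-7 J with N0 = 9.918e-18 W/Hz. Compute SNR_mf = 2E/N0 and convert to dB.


SNR_lin = 2 * 2.664e-7 / 9.918e-18 = 5.372e10
SNR_dB = 10*log10(5.372e10) = 107.3 dB

107.3 dB


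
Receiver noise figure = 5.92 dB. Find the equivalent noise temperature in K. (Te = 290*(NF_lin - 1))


NF_lin = 10^(5.92/10) = 3.908409
Te = 290 * (3.908409 - 1) = 843.4 K

843.4 K


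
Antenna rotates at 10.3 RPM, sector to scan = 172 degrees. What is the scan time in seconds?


t = 172 / (10.3 * 360) * 60 = 2.78 s

2.78 s


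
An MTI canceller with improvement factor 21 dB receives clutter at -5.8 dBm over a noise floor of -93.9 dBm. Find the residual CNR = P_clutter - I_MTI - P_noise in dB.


CNR = -5.8 - 21 - (-93.9) = 67.1 dB

67.1 dB


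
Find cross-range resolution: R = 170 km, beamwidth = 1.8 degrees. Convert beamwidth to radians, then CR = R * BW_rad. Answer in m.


BW_rad = 0.031415927
CR = 170000 * 0.031415927 = 5340.7 m

5340.7 m


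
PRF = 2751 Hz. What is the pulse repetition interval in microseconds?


PRI = 1/2751 = 0.0003635042 s = 363.5 us

363.5 us


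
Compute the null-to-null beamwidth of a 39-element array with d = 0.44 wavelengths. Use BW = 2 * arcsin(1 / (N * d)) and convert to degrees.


1/(N*d) = 1/(39*0.44) = 0.058275
BW = 2*arcsin(0.058275) = 6.7 degrees

6.7 degrees


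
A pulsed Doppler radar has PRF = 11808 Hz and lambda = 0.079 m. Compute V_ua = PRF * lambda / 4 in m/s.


V_ua = 11808 * 0.079 / 4 = 233.2 m/s

233.2 m/s


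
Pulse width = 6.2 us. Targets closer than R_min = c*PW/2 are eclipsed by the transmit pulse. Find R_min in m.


R_min = 3e8 * 6.2e-6 / 2 = 930.0 m

930.0 m


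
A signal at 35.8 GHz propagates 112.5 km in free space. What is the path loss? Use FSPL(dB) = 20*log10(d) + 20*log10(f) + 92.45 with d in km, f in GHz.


20*log10(112.5) = 41.02
20*log10(35.8) = 31.08
FSPL = 164.6 dB

164.6 dB


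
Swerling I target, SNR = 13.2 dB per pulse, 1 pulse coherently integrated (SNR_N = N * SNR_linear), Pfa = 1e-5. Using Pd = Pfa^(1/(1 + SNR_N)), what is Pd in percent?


SNR_lin = 10^(13.2/10) = 20.89296
SNR_N = 1 * 20.89296 = 20.89296
1/(1 + SNR_N) = 1/21.89296 = 0.0456768
Pd = (1e-5)^0.0456768 = 0.59104
Pd = 59.1%

59.1%


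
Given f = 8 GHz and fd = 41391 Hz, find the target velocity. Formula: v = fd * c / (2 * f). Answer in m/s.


v = 41391 * 3e8 / (2 * 8000000000.0) = 776.1 m/s

776.1 m/s


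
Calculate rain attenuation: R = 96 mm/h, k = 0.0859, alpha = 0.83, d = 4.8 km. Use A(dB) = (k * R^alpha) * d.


gamma = 0.0859 * 96^0.83 = 3.795581 dB/km
A = 3.795581 * 4.8 = 18.22 dB

18.22 dB


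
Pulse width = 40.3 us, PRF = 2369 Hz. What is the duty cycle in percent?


DC = 40.3e-6 * 2369 * 100 = 9.55%

9.55%


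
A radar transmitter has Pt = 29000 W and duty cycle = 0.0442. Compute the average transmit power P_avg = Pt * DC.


P_avg = 29000 * 0.0442 = 1281.8 W

1281.8 W


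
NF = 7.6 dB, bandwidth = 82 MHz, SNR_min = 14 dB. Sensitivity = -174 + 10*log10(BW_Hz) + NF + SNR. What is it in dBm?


10*log10(82000000.0) = 79.14
S = -174 + 79.14 + 7.6 + 14 = -73.3 dBm

-73.3 dBm


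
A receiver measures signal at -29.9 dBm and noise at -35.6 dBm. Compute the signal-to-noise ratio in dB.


SNR = -29.9 - (-35.6) = 5.7 dB

5.7 dB


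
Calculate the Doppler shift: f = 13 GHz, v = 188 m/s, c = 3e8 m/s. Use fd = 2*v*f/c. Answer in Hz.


fd = 2 * 188 * 13000000000.0 / 3e8 = 16293.3 Hz

16293.3 Hz


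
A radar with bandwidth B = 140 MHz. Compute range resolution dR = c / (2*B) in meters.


dR = 3e8 / (2 * 140000000.0) = 1.07 m

1.07 m


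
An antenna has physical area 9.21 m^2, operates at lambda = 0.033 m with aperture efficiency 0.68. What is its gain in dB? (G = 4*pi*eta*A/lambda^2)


G_linear = 4*pi*0.68*9.21/0.033^2 = 72268.75
G_dB = 10*log10(72268.75) = 48.6 dB

48.6 dB


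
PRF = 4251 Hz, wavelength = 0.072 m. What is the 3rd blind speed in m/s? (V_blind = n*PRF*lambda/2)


V_blind = 3 * 4251 * 0.072 / 2 = 459.1 m/s

459.1 m/s


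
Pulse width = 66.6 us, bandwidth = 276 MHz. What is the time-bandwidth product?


TBP = 66.6 * 276 = 18381.6

18381.6


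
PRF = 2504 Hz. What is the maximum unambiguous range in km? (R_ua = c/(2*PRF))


R_ua = 3e8 / (2 * 2504) = 59904.2 m = 59.9 km

59.9 km


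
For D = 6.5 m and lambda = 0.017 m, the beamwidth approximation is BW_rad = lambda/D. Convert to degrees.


BW_rad = 0.017 / 6.5 = 0.002615
BW_deg = 0.15 degrees

0.15 degrees


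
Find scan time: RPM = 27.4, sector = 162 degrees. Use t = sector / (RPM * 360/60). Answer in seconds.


t = 162 / (27.4 * 360) * 60 = 0.99 s

0.99 s


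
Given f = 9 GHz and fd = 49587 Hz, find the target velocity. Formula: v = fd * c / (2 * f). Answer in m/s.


v = 49587 * 3e8 / (2 * 9000000000.0) = 826.5 m/s

826.5 m/s


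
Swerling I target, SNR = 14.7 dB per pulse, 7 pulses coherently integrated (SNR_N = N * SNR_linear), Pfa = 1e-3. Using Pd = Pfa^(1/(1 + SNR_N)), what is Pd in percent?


SNR_lin = 10^(14.7/10) = 29.51209
SNR_N = 7 * 29.51209 = 206.58463
1/(1 + SNR_N) = 1/207.58463 = 0.0048173
Pd = (1e-3)^0.0048173 = 0.96727
Pd = 96.7%

96.7%


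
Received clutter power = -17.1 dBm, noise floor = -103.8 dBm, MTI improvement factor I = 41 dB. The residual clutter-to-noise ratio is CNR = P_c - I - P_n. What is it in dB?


CNR = -17.1 - 41 - (-103.8) = 45.7 dB

45.7 dB


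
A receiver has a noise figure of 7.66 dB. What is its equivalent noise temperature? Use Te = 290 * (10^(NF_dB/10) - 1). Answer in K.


NF_lin = 10^(7.66/10) = 5.834451
Te = 290 * (5.834451 - 1) = 1402.0 K

1402.0 K


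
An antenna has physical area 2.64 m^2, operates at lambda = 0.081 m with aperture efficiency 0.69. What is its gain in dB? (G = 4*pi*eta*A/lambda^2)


G_linear = 4*pi*0.69*2.64/0.081^2 = 3488.93
G_dB = 10*log10(3488.93) = 35.4 dB

35.4 dB


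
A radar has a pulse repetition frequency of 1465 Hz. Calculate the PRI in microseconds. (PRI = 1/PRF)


PRI = 1/1465 = 0.0006825939 s = 682.6 us

682.6 us


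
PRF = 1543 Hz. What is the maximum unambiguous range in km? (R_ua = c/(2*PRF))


R_ua = 3e8 / (2 * 1543) = 97213.2 m = 97.2 km

97.2 km


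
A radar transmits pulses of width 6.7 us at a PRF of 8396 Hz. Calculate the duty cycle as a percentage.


DC = 6.7e-6 * 8396 * 100 = 5.63%

5.63%


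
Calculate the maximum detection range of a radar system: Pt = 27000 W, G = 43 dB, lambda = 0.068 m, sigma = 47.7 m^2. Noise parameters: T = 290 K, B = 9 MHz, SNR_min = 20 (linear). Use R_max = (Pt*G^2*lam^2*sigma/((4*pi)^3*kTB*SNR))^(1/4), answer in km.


G_lin = 10^(43/10) = 19952.62315
R^4 = 27000 * 19952.62315^2 * 0.068^2 * 47.7 / ((4*pi)^3 * 1.38e-23 * 290 * 9000000.0 * 20)
R^4 = 1.65852e21 m^4
R_max = (1.65852e21)^(1/4) = 201804.2 m = 201.8 km

201.8 km


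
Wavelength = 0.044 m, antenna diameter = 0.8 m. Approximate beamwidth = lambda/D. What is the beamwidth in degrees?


BW_rad = 0.044 / 0.8 = 0.055
BW_deg = 3.15 degrees

3.15 degrees


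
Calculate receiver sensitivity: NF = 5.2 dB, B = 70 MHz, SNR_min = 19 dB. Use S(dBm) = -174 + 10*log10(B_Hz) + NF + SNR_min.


10*log10(70000000.0) = 78.45
S = -174 + 78.45 + 5.2 + 19 = -71.3 dBm

-71.3 dBm


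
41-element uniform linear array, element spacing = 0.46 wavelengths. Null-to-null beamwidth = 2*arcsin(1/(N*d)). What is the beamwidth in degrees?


1/(N*d) = 1/(41*0.46) = 0.053022
BW = 2*arcsin(0.053022) = 6.1 degrees

6.1 degrees


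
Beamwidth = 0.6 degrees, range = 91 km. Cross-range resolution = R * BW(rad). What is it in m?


BW_rad = 0.010471976
CR = 91000 * 0.010471976 = 952.9 m

952.9 m


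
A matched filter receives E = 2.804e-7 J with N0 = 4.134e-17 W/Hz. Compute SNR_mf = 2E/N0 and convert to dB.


SNR_lin = 2 * 2.804e-7 / 4.134e-17 = 1.357e10
SNR_dB = 10*log10(1.357e10) = 101.3 dB

101.3 dB


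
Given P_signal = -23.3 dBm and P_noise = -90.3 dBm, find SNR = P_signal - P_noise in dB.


SNR = -23.3 - (-90.3) = 67.0 dB

67.0 dB


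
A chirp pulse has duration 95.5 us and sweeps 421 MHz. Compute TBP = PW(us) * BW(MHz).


TBP = 95.5 * 421 = 40205.5

40205.5


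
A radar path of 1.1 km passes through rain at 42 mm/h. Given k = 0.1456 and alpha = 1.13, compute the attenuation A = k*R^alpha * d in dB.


gamma = 0.1456 * 42^1.13 = 9.941069 dB/km
A = 9.941069 * 1.1 = 10.94 dB

10.94 dB


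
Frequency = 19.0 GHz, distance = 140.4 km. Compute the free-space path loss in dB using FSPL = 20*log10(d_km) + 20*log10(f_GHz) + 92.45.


20*log10(140.4) = 42.95
20*log10(19.0) = 25.58
FSPL = 161.0 dB

161.0 dB


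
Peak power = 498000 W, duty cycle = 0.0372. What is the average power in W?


P_avg = 498000 * 0.0372 = 18525.6 W

18525.6 W


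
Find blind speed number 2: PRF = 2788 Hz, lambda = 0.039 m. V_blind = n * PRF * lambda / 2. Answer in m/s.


V_blind = 2 * 2788 * 0.039 / 2 = 108.7 m/s

108.7 m/s


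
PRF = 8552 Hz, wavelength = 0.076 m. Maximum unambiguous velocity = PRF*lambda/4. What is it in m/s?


V_ua = 8552 * 0.076 / 4 = 162.5 m/s

162.5 m/s


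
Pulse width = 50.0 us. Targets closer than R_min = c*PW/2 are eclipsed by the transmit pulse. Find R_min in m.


R_min = 3e8 * 50.0e-6 / 2 = 7500.0 m

7500.0 m


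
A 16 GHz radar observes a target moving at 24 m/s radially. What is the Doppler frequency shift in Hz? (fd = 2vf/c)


fd = 2 * 24 * 16000000000.0 / 3e8 = 2560.0 Hz

2560.0 Hz


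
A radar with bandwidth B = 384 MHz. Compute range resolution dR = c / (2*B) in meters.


dR = 3e8 / (2 * 384000000.0) = 0.39 m

0.39 m


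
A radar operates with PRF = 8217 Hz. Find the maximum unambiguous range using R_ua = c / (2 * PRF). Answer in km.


R_ua = 3e8 / (2 * 8217) = 18254.8 m = 18.3 km

18.3 km


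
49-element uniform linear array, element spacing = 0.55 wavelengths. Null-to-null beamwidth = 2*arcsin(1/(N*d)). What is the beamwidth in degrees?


1/(N*d) = 1/(49*0.55) = 0.037106
BW = 2*arcsin(0.037106) = 4.3 degrees

4.3 degrees


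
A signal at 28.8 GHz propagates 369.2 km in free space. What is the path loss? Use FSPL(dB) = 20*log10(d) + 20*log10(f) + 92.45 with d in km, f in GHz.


20*log10(369.2) = 51.35
20*log10(28.8) = 29.19
FSPL = 173.0 dB

173.0 dB


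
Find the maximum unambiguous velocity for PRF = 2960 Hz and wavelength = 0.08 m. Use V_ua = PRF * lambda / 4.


V_ua = 2960 * 0.08 / 4 = 59.2 m/s

59.2 m/s


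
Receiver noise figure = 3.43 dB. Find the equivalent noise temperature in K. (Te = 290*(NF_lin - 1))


NF_lin = 10^(3.43/10) = 2.202926
Te = 290 * (2.202926 - 1) = 348.8 K

348.8 K


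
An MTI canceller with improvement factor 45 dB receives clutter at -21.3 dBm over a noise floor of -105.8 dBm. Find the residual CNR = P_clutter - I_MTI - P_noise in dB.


CNR = -21.3 - 45 - (-105.8) = 39.5 dB

39.5 dB


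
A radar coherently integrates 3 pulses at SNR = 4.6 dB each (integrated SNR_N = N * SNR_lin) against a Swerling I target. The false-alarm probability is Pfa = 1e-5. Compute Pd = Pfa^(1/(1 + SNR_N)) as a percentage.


SNR_lin = 10^(4.6/10) = 2.88403
SNR_N = 3 * 2.88403 = 8.65209
1/(1 + SNR_N) = 1/9.65209 = 0.1036045
Pd = (1e-5)^0.1036045 = 0.30337
Pd = 30.3%

30.3%


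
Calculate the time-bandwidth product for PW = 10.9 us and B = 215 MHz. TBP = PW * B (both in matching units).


TBP = 10.9 * 215 = 2343.5

2343.5


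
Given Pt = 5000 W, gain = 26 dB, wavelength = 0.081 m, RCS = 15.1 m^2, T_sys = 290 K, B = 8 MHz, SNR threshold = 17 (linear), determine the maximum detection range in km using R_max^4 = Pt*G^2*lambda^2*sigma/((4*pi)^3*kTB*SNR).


G_lin = 10^(26/10) = 398.107171
R^4 = 5000 * 398.107171^2 * 0.081^2 * 15.1 / ((4*pi)^3 * 1.38e-23 * 290 * 8000000.0 * 17)
R^4 = 7.26895e16 m^4
R_max = (7.26895e16)^(1/4) = 16419.8 m = 16.4 km

16.4 km


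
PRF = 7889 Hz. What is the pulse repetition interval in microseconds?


PRI = 1/7889 = 0.0001267588 s = 126.8 us

126.8 us


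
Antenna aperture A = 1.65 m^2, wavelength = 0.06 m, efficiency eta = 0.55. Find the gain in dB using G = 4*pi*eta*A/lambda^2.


G_linear = 4*pi*0.55*1.65/0.06^2 = 3167.77
G_dB = 10*log10(3167.77) = 35.0 dB

35.0 dB


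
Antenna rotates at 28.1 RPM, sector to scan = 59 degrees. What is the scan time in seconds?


t = 59 / (28.1 * 360) * 60 = 0.35 s

0.35 s


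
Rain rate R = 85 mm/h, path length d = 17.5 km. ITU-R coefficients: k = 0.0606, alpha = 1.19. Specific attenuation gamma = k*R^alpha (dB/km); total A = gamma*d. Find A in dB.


gamma = 0.0606 * 85^1.19 = 11.980671 dB/km
A = 11.980671 * 17.5 = 209.66 dB

209.66 dB


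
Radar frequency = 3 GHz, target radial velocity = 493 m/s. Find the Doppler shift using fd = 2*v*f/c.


fd = 2 * 493 * 3000000000.0 / 3e8 = 9860.0 Hz

9860.0 Hz


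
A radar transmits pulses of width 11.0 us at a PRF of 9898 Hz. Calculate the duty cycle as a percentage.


DC = 11.0e-6 * 9898 * 100 = 10.89%

10.89%


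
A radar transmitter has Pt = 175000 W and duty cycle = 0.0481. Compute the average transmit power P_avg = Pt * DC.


P_avg = 175000 * 0.0481 = 8417.5 W

8417.5 W


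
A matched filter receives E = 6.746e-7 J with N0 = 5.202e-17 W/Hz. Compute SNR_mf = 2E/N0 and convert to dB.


SNR_lin = 2 * 6.746e-7 / 5.202e-17 = 2.594e10
SNR_dB = 10*log10(2.594e10) = 104.1 dB

104.1 dB


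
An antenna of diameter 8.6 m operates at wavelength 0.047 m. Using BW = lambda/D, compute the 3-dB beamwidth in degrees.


BW_rad = 0.047 / 8.6 = 0.005465
BW_deg = 0.31 degrees

0.31 degrees


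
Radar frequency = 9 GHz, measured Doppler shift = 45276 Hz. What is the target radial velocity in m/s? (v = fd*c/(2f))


v = 45276 * 3e8 / (2 * 9000000000.0) = 754.6 m/s

754.6 m/s


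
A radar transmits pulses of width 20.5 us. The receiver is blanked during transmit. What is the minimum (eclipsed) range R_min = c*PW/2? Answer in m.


R_min = 3e8 * 20.5e-6 / 2 = 3075.0 m

3075.0 m


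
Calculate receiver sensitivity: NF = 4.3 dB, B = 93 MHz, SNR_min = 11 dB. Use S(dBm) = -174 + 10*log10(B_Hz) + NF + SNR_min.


10*log10(93000000.0) = 79.68
S = -174 + 79.68 + 4.3 + 11 = -79.0 dBm

-79.0 dBm


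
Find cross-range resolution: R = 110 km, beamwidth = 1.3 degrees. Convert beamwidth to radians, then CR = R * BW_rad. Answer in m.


BW_rad = 0.02268928
CR = 110000 * 0.02268928 = 2495.8 m

2495.8 m


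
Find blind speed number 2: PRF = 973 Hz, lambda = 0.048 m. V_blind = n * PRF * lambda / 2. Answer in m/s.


V_blind = 2 * 973 * 0.048 / 2 = 46.7 m/s

46.7 m/s


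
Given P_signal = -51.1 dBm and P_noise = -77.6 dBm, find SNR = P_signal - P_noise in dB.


SNR = -51.1 - (-77.6) = 26.5 dB

26.5 dB


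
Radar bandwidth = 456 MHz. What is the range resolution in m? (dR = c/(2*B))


dR = 3e8 / (2 * 456000000.0) = 0.33 m

0.33 m


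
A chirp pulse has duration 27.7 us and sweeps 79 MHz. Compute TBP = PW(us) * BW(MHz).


TBP = 27.7 * 79 = 2188.3

2188.3


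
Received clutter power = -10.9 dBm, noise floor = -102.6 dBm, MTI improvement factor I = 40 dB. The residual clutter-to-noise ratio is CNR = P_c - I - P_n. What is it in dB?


CNR = -10.9 - 40 - (-102.6) = 51.7 dB

51.7 dB


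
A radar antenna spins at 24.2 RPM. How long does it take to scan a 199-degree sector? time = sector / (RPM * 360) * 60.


t = 199 / (24.2 * 360) * 60 = 1.37 s

1.37 s


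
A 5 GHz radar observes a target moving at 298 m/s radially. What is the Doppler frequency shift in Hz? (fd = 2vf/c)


fd = 2 * 298 * 5000000000.0 / 3e8 = 9933.3 Hz

9933.3 Hz


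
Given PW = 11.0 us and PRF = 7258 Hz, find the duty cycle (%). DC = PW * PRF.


DC = 11.0e-6 * 7258 * 100 = 7.98%

7.98%


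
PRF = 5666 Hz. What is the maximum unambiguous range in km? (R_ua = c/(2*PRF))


R_ua = 3e8 / (2 * 5666) = 26473.7 m = 26.5 km

26.5 km


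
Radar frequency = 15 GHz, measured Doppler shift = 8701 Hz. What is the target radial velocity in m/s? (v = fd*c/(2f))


v = 8701 * 3e8 / (2 * 15000000000.0) = 87.0 m/s

87.0 m/s


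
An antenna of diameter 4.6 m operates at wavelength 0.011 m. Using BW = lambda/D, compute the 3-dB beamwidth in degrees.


BW_rad = 0.011 / 4.6 = 0.002391
BW_deg = 0.14 degrees

0.14 degrees


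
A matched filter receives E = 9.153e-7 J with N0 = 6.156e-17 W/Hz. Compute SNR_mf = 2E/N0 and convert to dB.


SNR_lin = 2 * 9.153e-7 / 6.156e-17 = 2.974e10
SNR_dB = 10*log10(2.974e10) = 104.7 dB

104.7 dB


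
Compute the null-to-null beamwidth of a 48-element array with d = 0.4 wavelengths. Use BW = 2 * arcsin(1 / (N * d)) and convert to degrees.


1/(N*d) = 1/(48*0.4) = 0.052083
BW = 2*arcsin(0.052083) = 6.0 degrees

6.0 degrees


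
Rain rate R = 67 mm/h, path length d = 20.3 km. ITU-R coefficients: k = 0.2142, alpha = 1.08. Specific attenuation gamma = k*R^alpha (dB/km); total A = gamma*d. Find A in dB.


gamma = 0.2142 * 67^1.08 = 20.090015 dB/km
A = 20.090015 * 20.3 = 407.83 dB

407.83 dB


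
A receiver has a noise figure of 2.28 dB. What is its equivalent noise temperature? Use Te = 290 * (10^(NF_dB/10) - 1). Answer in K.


NF_lin = 10^(2.28/10) = 1.690441
Te = 290 * (1.690441 - 1) = 200.2 K

200.2 K


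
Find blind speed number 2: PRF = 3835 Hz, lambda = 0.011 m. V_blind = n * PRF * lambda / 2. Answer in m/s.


V_blind = 2 * 3835 * 0.011 / 2 = 42.2 m/s

42.2 m/s


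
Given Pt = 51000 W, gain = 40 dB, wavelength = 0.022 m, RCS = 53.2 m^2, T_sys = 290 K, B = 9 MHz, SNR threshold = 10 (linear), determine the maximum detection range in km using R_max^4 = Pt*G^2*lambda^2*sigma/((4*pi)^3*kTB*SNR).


G_lin = 10^(40/10) = 10000.0
R^4 = 51000 * 10000.0^2 * 0.022^2 * 53.2 / ((4*pi)^3 * 1.38e-23 * 290 * 9000000.0 * 10)
R^4 = 1.83729e20 m^4
R_max = (1.83729e20)^(1/4) = 116424.5 m = 116.4 km

116.4 km


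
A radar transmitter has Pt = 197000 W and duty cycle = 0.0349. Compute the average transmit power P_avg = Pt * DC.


P_avg = 197000 * 0.0349 = 6875.3 W

6875.3 W


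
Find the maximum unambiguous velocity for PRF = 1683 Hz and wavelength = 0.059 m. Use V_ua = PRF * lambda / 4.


V_ua = 1683 * 0.059 / 4 = 24.8 m/s

24.8 m/s


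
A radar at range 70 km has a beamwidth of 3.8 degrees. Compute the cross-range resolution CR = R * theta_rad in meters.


BW_rad = 0.066322512
CR = 70000 * 0.066322512 = 4642.6 m

4642.6 m


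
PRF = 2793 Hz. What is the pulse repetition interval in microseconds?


PRI = 1/2793 = 0.000358038 s = 358.0 us

358.0 us


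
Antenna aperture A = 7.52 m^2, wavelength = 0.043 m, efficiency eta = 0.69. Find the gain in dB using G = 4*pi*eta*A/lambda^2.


G_linear = 4*pi*0.69*7.52/0.043^2 = 35264.67
G_dB = 10*log10(35264.67) = 45.5 dB

45.5 dB


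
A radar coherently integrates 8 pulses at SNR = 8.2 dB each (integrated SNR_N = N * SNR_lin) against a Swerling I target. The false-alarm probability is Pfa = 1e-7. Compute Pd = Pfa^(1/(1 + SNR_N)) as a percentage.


SNR_lin = 10^(8.2/10) = 6.60693
SNR_N = 8 * 6.60693 = 52.85544
1/(1 + SNR_N) = 1/53.85544 = 0.0185682
Pd = (1e-7)^0.0185682 = 0.74135
Pd = 74.1%

74.1%


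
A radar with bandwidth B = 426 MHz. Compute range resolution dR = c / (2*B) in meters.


dR = 3e8 / (2 * 426000000.0) = 0.35 m

0.35 m


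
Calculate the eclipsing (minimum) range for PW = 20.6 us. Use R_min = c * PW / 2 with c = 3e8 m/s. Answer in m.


R_min = 3e8 * 20.6e-6 / 2 = 3090.0 m

3090.0 m


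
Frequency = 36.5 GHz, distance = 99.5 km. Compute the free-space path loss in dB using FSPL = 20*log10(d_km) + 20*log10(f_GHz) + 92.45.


20*log10(99.5) = 39.96
20*log10(36.5) = 31.25
FSPL = 163.7 dB

163.7 dB


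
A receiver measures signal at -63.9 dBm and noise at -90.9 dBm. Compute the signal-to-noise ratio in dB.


SNR = -63.9 - (-90.9) = 27.0 dB

27.0 dB


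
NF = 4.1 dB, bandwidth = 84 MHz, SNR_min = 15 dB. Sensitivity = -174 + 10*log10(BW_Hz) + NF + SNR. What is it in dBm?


10*log10(84000000.0) = 79.24
S = -174 + 79.24 + 4.1 + 15 = -75.7 dBm

-75.7 dBm


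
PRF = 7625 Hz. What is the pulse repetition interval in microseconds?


PRI = 1/7625 = 0.0001311475 s = 131.1 us

131.1 us


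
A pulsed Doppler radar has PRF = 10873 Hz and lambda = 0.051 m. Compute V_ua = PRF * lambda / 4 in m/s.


V_ua = 10873 * 0.051 / 4 = 138.6 m/s

138.6 m/s


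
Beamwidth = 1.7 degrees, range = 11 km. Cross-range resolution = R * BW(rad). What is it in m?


BW_rad = 0.029670597
CR = 11000 * 0.029670597 = 326.4 m

326.4 m


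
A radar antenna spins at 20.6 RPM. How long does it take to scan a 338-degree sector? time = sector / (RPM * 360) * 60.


t = 338 / (20.6 * 360) * 60 = 2.73 s

2.73 s


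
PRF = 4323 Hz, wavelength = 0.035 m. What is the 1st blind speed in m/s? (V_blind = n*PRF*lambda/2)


V_blind = 1 * 4323 * 0.035 / 2 = 75.7 m/s

75.7 m/s


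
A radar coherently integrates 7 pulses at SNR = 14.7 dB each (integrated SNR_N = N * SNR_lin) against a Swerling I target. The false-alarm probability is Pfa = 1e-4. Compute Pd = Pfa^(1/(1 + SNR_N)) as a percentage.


SNR_lin = 10^(14.7/10) = 29.51209
SNR_N = 7 * 29.51209 = 206.58463
1/(1 + SNR_N) = 1/207.58463 = 0.0048173
Pd = (1e-4)^0.0048173 = 0.9566
Pd = 95.7%

95.7%


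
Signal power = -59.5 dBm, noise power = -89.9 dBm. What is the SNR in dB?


SNR = -59.5 - (-89.9) = 30.4 dB

30.4 dB


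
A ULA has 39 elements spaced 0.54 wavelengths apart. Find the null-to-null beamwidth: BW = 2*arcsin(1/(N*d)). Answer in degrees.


1/(N*d) = 1/(39*0.54) = 0.047483
BW = 2*arcsin(0.047483) = 5.4 degrees

5.4 degrees


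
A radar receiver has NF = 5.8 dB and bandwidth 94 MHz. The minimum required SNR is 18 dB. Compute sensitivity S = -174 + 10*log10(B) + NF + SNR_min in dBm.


10*log10(94000000.0) = 79.73
S = -174 + 79.73 + 5.8 + 18 = -70.5 dBm

-70.5 dBm


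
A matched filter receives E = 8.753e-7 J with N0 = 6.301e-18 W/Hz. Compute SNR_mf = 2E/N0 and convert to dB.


SNR_lin = 2 * 8.753e-7 / 6.301e-18 = 2.778e11
SNR_dB = 10*log10(2.778e11) = 114.4 dB

114.4 dB


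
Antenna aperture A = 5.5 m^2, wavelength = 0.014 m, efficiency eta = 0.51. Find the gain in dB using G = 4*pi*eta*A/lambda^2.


G_linear = 4*pi*0.51*5.5/0.014^2 = 179840.15
G_dB = 10*log10(179840.15) = 52.5 dB

52.5 dB


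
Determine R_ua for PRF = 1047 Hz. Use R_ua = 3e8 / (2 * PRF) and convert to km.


R_ua = 3e8 / (2 * 1047) = 143266.5 m = 143.3 km

143.3 km


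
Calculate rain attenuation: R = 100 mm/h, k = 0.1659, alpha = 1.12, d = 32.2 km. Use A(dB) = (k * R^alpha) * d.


gamma = 0.1659 * 100^1.12 = 28.830116 dB/km
A = 28.830116 * 32.2 = 928.33 dB

928.33 dB


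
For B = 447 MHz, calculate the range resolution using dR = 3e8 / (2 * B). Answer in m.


dR = 3e8 / (2 * 447000000.0) = 0.34 m

0.34 m


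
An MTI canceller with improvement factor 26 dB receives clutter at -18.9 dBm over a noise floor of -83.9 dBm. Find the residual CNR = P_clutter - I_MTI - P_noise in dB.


CNR = -18.9 - 26 - (-83.9) = 39.0 dB

39.0 dB


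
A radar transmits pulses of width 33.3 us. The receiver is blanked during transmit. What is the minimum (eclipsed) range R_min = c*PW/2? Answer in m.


R_min = 3e8 * 33.3e-6 / 2 = 4995.0 m

4995.0 m


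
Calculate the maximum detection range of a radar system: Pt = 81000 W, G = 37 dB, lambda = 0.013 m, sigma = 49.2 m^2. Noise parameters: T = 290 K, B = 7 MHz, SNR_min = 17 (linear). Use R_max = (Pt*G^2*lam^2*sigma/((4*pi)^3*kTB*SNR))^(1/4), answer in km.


G_lin = 10^(37/10) = 5011.872336
R^4 = 81000 * 5011.872336^2 * 0.013^2 * 49.2 / ((4*pi)^3 * 1.38e-23 * 290 * 7000000.0 * 17)
R^4 = 1.79012e19 m^4
R_max = (1.79012e19)^(1/4) = 65046.0 m = 65.0 km

65.0 km


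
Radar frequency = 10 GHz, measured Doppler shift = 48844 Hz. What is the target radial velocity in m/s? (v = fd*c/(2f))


v = 48844 * 3e8 / (2 * 10000000000.0) = 732.7 m/s

732.7 m/s


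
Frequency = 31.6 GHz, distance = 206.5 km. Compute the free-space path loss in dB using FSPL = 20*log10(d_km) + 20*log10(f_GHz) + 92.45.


20*log10(206.5) = 46.3
20*log10(31.6) = 29.99
FSPL = 168.7 dB

168.7 dB


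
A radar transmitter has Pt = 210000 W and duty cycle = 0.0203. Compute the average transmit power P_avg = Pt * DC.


P_avg = 210000 * 0.0203 = 4263.0 W

4263.0 W


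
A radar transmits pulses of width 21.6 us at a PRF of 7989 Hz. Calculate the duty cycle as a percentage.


DC = 21.6e-6 * 7989 * 100 = 17.26%

17.26%


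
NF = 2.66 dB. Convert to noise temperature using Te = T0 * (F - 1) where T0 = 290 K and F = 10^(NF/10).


NF_lin = 10^(2.66/10) = 1.845015
Te = 290 * (1.845015 - 1) = 245.1 K

245.1 K


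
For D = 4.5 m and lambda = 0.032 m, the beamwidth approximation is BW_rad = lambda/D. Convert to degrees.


BW_rad = 0.032 / 4.5 = 0.007111
BW_deg = 0.41 degrees

0.41 degrees


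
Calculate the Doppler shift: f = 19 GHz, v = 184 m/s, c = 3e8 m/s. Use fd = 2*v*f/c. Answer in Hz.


fd = 2 * 184 * 19000000000.0 / 3e8 = 23306.7 Hz

23306.7 Hz


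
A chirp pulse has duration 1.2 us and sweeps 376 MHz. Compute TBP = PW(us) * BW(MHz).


TBP = 1.2 * 376 = 451.2

451.2


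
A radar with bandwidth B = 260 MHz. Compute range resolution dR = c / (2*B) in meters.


dR = 3e8 / (2 * 260000000.0) = 0.58 m

0.58 m


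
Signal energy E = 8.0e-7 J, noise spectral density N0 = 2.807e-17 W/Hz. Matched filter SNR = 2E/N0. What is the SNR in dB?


SNR_lin = 2 * 8.0e-7 / 2.807e-17 = 5.7e10
SNR_dB = 10*log10(5.7e10) = 107.6 dB

107.6 dB


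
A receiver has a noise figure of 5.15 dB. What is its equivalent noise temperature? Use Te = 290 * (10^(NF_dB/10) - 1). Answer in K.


NF_lin = 10^(5.15/10) = 3.273407
Te = 290 * (3.273407 - 1) = 659.3 K

659.3 K


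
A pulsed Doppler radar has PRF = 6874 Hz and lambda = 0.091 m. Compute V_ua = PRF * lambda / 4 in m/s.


V_ua = 6874 * 0.091 / 4 = 156.4 m/s

156.4 m/s


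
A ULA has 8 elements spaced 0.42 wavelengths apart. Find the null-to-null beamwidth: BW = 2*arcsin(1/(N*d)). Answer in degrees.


1/(N*d) = 1/(8*0.42) = 0.297619
BW = 2*arcsin(0.297619) = 34.6 degrees

34.6 degrees


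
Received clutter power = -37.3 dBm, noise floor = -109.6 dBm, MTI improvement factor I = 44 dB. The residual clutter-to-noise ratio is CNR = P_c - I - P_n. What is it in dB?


CNR = -37.3 - 44 - (-109.6) = 28.3 dB

28.3 dB


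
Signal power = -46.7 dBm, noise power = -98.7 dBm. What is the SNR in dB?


SNR = -46.7 - (-98.7) = 52.0 dB

52.0 dB


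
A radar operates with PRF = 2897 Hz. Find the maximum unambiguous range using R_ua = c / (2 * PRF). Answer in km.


R_ua = 3e8 / (2 * 2897) = 51777.7 m = 51.8 km

51.8 km


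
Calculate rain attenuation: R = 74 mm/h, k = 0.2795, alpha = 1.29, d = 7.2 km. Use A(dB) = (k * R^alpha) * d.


gamma = 0.2795 * 74^1.29 = 72.059415 dB/km
A = 72.059415 * 7.2 = 518.83 dB

518.83 dB


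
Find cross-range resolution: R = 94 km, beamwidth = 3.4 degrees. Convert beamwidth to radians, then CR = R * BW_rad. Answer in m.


BW_rad = 0.059341195
CR = 94000 * 0.059341195 = 5578.1 m

5578.1 m


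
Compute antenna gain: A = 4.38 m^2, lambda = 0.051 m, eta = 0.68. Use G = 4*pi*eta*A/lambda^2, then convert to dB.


G_linear = 4*pi*0.68*4.38/0.051^2 = 14389.73
G_dB = 10*log10(14389.73) = 41.6 dB

41.6 dB


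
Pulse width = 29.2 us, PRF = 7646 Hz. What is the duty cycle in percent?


DC = 29.2e-6 * 7646 * 100 = 22.33%

22.33%


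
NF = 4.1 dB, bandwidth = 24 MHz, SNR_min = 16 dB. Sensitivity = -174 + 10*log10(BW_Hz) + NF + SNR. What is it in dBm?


10*log10(24000000.0) = 73.8
S = -174 + 73.8 + 4.1 + 16 = -80.1 dBm

-80.1 dBm


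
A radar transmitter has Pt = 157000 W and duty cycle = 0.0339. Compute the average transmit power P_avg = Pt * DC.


P_avg = 157000 * 0.0339 = 5322.3 W

5322.3 W


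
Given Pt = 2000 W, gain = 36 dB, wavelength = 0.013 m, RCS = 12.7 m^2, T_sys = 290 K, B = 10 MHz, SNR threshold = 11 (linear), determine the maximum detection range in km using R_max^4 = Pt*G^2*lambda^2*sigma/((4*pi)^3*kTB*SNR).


G_lin = 10^(36/10) = 3981.071706
R^4 = 2000 * 3981.071706^2 * 0.013^2 * 12.7 / ((4*pi)^3 * 1.38e-23 * 290 * 10000000.0 * 11)
R^4 = 7.78791e16 m^4
R_max = (7.78791e16)^(1/4) = 16705.3 m = 16.7 km

16.7 km


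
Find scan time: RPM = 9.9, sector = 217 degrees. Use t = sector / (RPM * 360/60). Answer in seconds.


t = 217 / (9.9 * 360) * 60 = 3.65 s

3.65 s


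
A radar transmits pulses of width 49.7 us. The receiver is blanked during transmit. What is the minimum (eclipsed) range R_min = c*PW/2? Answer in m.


R_min = 3e8 * 49.7e-6 / 2 = 7455.0 m

7455.0 m


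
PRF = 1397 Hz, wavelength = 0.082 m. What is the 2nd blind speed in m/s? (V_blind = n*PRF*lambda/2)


V_blind = 2 * 1397 * 0.082 / 2 = 114.6 m/s

114.6 m/s


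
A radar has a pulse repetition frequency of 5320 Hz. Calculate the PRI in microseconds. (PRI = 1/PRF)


PRI = 1/5320 = 0.0001879699 s = 188.0 us

188.0 us


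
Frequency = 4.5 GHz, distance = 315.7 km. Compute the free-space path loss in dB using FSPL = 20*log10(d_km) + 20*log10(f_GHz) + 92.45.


20*log10(315.7) = 49.99
20*log10(4.5) = 13.06
FSPL = 155.5 dB

155.5 dB


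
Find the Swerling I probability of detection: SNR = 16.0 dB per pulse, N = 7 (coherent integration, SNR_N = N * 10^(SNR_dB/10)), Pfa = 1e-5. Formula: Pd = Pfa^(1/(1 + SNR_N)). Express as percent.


SNR_lin = 10^(16.0/10) = 39.81072
SNR_N = 7 * 39.81072 = 278.67504
1/(1 + SNR_N) = 1/279.67504 = 0.0035756
Pd = (1e-5)^0.0035756 = 0.95967
Pd = 96.0%

96.0%


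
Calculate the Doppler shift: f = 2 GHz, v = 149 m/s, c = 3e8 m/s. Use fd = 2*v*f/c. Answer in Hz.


fd = 2 * 149 * 2000000000.0 / 3e8 = 1986.7 Hz

1986.7 Hz


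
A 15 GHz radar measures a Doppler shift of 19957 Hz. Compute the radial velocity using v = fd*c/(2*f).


v = 19957 * 3e8 / (2 * 15000000000.0) = 199.6 m/s

199.6 m/s


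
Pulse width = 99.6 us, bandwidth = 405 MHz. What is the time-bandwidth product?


TBP = 99.6 * 405 = 40338.0

40338.0


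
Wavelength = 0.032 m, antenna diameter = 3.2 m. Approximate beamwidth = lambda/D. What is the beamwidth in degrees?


BW_rad = 0.032 / 3.2 = 0.01
BW_deg = 0.57 degrees

0.57 degrees


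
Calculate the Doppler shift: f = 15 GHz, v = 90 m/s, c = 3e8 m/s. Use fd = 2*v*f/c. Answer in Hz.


fd = 2 * 90 * 15000000000.0 / 3e8 = 9000.0 Hz

9000.0 Hz


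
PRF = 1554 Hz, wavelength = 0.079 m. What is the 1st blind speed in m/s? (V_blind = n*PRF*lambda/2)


V_blind = 1 * 1554 * 0.079 / 2 = 61.4 m/s

61.4 m/s


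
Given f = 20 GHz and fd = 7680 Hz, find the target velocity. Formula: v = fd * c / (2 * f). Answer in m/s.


v = 7680 * 3e8 / (2 * 20000000000.0) = 57.6 m/s

57.6 m/s


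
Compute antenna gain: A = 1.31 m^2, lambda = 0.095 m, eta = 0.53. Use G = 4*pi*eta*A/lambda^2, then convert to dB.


G_linear = 4*pi*0.53*1.31/0.095^2 = 966.74
G_dB = 10*log10(966.74) = 29.9 dB

29.9 dB


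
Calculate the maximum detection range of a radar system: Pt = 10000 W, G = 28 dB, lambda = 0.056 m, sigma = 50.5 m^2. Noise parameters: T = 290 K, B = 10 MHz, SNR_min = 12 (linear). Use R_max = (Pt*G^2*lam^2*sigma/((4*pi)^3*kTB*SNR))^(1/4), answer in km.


G_lin = 10^(28/10) = 630.957344
R^4 = 10000 * 630.957344^2 * 0.056^2 * 50.5 / ((4*pi)^3 * 1.38e-23 * 290 * 10000000.0 * 12)
R^4 = 6.61576e17 m^4
R_max = (6.61576e17)^(1/4) = 28519.7 m = 28.5 km

28.5 km
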